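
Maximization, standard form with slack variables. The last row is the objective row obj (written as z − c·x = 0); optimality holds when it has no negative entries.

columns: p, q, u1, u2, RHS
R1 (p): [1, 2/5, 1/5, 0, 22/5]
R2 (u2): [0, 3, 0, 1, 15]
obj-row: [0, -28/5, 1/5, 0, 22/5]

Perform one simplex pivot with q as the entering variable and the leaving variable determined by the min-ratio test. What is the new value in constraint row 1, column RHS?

12/5

Ratio test on column q — row 1: (22/5)/(2/5) = 11; row 2: 15/3 = 5. Minimum is 5 at row 2 (u2 leaves); pivot element 3.
Divide row 2 by 3; eliminate column q from the other rows.
Row 1 update in column RHS: 22/5 − (2/5)·5 = 12/5.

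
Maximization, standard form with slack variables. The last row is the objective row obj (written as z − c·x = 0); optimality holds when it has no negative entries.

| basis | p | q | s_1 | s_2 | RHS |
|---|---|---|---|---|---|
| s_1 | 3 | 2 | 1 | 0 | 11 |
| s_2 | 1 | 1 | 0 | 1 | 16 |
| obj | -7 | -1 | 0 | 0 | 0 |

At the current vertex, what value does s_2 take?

s_2 is basic (row 2); its value is the RHS of that row, 16.

16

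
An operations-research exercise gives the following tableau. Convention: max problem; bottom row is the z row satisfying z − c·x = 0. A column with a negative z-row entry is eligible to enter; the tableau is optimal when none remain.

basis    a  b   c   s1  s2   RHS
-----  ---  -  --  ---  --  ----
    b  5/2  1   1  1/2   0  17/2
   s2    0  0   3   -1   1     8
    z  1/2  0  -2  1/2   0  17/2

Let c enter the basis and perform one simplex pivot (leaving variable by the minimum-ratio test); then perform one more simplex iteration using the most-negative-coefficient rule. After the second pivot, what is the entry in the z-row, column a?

1

Ratio test on column c — row 1: (17/2)/1 = 17/2; row 2: 8/3 = 8/3. Minimum is 8/3 at row 2 (s2 leaves); pivot element 3.
Divide row 2 by 3; eliminate column c from the other rows.
Second iteration: most negative z-row entry is -1/6 in column s1, so s1 enters.
Ratio test on column s1 — row 1: (35/6)/(5/6) = 7; row 2: entry -1/3 ≤ 0. Minimum is 7 at row 1 (b leaves); pivot element 5/6.
Divide row 1 by 5/6; eliminate column s1 from the other rows.
After both pivots, the entry at the z-row, column a is 1.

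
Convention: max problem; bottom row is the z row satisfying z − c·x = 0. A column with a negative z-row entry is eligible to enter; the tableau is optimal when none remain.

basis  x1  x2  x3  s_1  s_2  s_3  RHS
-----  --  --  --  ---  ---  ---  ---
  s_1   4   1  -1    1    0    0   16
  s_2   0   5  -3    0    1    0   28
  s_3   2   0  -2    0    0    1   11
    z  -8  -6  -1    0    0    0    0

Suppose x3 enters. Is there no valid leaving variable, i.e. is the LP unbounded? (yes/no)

Every constraint-row entry in column x3 is ≤ 0, so increasing x3 is unbounded.

yes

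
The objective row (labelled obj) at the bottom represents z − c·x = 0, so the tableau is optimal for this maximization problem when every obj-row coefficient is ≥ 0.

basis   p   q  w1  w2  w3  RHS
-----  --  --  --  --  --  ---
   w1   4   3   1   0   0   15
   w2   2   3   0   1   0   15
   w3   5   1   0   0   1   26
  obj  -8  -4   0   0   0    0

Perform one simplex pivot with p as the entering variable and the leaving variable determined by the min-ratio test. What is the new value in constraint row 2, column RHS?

Ratio test on column p — row 1: 15/4 = 15/4; row 2: 15/2 = 15/2; row 3: 26/5 = 26/5. Minimum is 15/4 at row 1 (w1 leaves); pivot element 4.
Divide row 1 by 4; eliminate column p from the other rows.
Row 2 update in column RHS: 15 − 2·(15/4) = 15/2.

15/2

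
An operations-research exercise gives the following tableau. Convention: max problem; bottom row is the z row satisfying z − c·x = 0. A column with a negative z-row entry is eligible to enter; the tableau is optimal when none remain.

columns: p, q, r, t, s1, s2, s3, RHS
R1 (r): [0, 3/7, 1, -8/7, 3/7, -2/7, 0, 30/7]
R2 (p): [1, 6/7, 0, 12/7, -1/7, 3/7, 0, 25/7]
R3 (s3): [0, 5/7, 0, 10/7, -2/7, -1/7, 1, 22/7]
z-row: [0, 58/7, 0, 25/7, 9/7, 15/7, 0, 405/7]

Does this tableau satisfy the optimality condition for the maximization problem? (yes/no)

yes

Every z-row coefficient is ≥ 0, so the tableau is optimal.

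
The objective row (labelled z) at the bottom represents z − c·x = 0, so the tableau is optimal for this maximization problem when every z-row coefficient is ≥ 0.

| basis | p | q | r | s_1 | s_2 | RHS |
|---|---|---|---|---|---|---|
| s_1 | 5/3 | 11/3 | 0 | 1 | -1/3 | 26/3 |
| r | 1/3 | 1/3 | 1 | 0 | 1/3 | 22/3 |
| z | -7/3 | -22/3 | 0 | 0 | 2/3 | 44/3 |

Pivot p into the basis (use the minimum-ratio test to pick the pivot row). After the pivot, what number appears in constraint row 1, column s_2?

Ratio test on column p — row 1: (26/3)/(5/3) = 26/5; row 2: (22/3)/(1/3) = 22. Minimum is 26/5 at row 1 (s_1 leaves); pivot element 5/3.
Divide row 1 by 5/3; eliminate column p from the other rows.
In the new row 1, the s_2 entry is the old entry divided by the pivot: (-1/3)/(5/3) = -1/5.

-1/5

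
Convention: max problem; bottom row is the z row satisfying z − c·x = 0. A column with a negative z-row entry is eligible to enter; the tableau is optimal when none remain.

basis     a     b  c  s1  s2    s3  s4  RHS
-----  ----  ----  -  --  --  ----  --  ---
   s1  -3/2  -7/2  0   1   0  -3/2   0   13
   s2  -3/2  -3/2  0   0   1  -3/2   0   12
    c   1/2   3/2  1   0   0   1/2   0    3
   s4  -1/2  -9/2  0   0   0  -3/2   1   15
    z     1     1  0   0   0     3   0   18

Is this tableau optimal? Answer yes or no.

Every z-row coefficient is ≥ 0, so the tableau is optimal.

yes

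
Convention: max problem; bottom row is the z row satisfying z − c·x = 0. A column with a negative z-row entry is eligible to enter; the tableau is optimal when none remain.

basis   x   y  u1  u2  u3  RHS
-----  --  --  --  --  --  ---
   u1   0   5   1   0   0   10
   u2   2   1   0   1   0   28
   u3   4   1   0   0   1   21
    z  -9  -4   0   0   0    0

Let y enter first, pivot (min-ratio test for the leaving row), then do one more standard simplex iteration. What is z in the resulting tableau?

203/4

Ratio test on column y — row 1: 10/5 = 2; row 2: 28/1 = 28; row 3: 21/1 = 21. Minimum is 2 at row 1 (u1 leaves); pivot element 5.
Pivot on row 1; the z-row RHS becomes 0 − (-4)·2 = 8.
Next entering variable (most negative z-row entry -9): x.
Ratio test on column x — row 1: entry 0 ≤ 0; row 2: 26/2 = 13; row 3: 19/4 = 19/4. Minimum is 19/4 at row 3 (u3 leaves); pivot element 4.
After the second pivot the z-row RHS is 8 − (-9)·(19/4) = 203/4.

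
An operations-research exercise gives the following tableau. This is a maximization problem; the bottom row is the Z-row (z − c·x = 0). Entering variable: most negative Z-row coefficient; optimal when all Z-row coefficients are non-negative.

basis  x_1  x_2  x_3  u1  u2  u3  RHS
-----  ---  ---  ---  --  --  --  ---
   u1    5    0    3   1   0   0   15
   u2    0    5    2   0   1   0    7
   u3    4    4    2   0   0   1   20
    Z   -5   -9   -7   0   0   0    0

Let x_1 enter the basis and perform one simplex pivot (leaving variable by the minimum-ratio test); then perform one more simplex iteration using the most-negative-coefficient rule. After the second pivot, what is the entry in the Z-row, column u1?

Ratio test on column x_1 — row 1: 15/5 = 3; row 2: entry 0 ≤ 0; row 3: 20/4 = 5. Minimum is 3 at row 1 (u1 leaves); pivot element 5.
Divide row 1 by 5; eliminate column x_1 from the other rows.
Second iteration: most negative Z-row entry is -9 in column x_2, so x_2 enters.
Ratio test on column x_2 — row 1: entry 0 ≤ 0; row 2: 7/5 = 7/5; row 3: 8/4 = 2. Minimum is 7/5 at row 2 (u2 leaves); pivot element 5.
Divide row 2 by 5; eliminate column x_2 from the other rows.
After both pivots, the entry at the Z-row, column u1 is 1.

1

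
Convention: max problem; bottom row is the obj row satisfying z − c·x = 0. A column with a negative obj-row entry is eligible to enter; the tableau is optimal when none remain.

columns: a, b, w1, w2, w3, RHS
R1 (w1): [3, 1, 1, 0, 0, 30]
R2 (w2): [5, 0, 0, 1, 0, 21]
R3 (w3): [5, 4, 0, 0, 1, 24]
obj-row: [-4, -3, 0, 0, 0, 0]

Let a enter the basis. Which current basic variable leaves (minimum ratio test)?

Column a entries and ratios — w1: 30/3 = 10; w2: 21/5 = 21/5; w3: 24/5 = 24/5.
Smallest ratio is 21/5 in the row of w2, so w2 leaves.

w2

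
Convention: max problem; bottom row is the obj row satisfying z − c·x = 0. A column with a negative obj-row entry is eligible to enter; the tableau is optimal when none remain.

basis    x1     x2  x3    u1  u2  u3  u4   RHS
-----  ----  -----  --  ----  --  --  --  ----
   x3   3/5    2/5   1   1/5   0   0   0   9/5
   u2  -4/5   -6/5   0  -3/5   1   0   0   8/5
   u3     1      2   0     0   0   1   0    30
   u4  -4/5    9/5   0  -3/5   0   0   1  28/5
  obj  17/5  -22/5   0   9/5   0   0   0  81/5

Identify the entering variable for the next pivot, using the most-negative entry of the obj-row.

Negative obj-row entries: x2: -22/5.
The most negative is -22/5 in column x2, so x2 enters.

x2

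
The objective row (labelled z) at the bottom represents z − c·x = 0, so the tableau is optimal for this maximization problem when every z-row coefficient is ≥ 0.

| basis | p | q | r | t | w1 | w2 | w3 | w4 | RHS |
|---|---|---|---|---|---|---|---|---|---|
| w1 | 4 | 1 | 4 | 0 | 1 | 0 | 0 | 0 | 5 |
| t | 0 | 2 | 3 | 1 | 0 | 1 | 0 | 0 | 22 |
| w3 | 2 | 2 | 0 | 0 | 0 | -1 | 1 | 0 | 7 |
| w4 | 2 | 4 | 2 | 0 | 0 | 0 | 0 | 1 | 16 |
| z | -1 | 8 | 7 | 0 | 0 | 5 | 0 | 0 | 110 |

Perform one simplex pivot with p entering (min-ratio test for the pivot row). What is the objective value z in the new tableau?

445/4

Ratio test on column p — row 1: 5/4 = 5/4; row 2: entry 0 ≤ 0; row 3: 7/2 = 7/2; row 4: 16/2 = 8. Minimum is 5/4 at row 1 (w1 leaves); pivot element 4.
Pivot on row 1; the z-row RHS becomes 110 − (-1)·(5/4) = 445/4.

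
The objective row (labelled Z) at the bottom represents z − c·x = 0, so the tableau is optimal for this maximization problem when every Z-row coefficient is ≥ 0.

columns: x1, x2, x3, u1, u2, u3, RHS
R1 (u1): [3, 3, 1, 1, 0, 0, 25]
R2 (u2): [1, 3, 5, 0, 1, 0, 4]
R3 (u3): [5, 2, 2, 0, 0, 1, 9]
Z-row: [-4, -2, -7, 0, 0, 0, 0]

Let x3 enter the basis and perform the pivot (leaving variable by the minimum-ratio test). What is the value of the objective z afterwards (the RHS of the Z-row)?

Ratio test on column x3 — row 1: 25/1 = 25; row 2: 4/5 = 4/5; row 3: 9/2 = 9/2. Minimum is 4/5 at row 2 (u2 leaves); pivot element 5.
Pivot on row 2; the Z-row RHS becomes 0 − (-7)·(4/5) = 28/5.

28/5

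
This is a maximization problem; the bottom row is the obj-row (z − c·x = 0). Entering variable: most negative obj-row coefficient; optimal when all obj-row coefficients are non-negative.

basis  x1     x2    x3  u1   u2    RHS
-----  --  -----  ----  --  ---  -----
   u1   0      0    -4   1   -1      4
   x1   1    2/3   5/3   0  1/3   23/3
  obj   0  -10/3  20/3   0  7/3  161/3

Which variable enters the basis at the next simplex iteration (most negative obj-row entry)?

x2

Negative obj-row entries: x2: -10/3.
The most negative is -10/3 in column x2, so x2 enters.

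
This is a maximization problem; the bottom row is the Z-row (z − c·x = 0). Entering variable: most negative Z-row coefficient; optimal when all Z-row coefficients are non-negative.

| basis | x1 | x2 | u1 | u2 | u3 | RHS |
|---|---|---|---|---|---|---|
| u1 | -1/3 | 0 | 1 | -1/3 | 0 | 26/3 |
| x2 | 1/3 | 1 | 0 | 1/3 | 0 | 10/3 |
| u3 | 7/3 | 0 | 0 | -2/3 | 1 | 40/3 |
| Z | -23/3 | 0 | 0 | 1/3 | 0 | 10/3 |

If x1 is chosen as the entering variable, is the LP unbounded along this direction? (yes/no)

Column x1 has positive entries in row(s) 2, 3, so the ratio test bounds it — not unbounded.

no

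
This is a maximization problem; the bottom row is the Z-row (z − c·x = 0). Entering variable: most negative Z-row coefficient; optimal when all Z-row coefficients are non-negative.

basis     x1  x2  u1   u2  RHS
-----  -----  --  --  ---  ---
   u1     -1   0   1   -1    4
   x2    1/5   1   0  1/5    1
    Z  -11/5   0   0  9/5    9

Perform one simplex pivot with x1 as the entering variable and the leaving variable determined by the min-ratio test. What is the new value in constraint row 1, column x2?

Ratio test on column x1 — row 1: entry -1 ≤ 0; row 2: 1/(1/5) = 5. Minimum is 5 at row 2 (x2 leaves); pivot element 1/5.
Divide row 2 by 1/5; eliminate column x1 from the other rows.
Row 1 update in column x2: 0 − (-1)·5 = 5.

5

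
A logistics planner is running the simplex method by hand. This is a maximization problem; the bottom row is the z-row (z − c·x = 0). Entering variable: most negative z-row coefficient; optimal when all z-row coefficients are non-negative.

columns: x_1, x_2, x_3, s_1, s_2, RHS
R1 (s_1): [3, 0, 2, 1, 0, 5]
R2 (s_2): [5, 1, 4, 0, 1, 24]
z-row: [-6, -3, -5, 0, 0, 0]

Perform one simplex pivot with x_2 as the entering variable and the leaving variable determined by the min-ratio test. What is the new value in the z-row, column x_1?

Ratio test on column x_2 — row 1: entry 0 ≤ 0; row 2: 24/1 = 24. Minimum is 24 at row 2 (s_2 leaves); pivot element 1.
Divide row 2 by 1; eliminate column x_2 from the other rows.
z-row update in column x_1: -6 − (-3)·5 = 9.

9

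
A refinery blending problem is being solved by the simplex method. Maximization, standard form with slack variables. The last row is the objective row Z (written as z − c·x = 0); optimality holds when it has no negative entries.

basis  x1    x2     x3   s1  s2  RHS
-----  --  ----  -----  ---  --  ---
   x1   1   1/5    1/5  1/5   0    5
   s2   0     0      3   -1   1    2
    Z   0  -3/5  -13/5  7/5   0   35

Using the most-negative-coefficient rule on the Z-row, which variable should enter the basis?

x3

Negative Z-row entries: x2: -3/5, x3: -13/5.
The most negative is -13/5 in column x3, so x3 enters.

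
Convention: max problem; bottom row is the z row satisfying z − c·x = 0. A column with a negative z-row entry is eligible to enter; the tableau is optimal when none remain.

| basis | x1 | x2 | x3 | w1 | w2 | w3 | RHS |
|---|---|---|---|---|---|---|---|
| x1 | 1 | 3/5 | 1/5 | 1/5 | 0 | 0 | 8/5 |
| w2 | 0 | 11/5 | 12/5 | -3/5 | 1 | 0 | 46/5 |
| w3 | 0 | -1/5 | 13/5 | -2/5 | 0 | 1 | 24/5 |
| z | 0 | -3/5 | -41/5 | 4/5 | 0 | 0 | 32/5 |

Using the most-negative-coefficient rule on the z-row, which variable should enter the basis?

x3

Negative z-row entries: x2: -3/5, x3: -41/5.
The most negative is -41/5 in column x3, so x3 enters.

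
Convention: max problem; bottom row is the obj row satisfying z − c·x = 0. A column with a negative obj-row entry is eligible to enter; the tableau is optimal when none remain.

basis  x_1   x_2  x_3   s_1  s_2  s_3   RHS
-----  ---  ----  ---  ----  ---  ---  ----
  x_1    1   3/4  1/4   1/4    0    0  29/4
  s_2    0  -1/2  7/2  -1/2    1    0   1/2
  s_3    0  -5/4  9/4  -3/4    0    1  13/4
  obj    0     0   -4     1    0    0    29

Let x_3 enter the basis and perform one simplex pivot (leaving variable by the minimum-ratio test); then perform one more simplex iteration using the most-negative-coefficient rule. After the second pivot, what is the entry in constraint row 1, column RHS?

Ratio test on column x_3 — row 1: (29/4)/(1/4) = 29; row 2: (1/2)/(7/2) = 1/7; row 3: (13/4)/(9/4) = 13/9. Minimum is 1/7 at row 2 (s_2 leaves); pivot element 7/2.
Divide row 2 by 7/2; eliminate column x_3 from the other rows.
Second iteration: most negative obj-row entry is -4/7 in column x_2, so x_2 enters.
Ratio test on column x_2 — row 1: (101/14)/(11/14) = 101/11; row 2: entry -1/7 ≤ 0; row 3: entry -13/14 ≤ 0. Minimum is 101/11 at row 1 (x_1 leaves); pivot element 11/14.
Divide row 1 by 11/14; eliminate column x_2 from the other rows.
After both pivots, the entry at constraint row 1, column RHS is 101/11.

101/11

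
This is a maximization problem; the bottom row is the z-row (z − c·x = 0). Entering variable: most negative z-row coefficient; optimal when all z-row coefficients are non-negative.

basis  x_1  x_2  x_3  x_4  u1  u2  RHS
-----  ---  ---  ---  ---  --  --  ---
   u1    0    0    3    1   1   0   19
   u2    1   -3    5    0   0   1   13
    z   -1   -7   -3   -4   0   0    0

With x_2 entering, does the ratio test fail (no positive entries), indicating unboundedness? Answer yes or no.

yes

Every constraint-row entry in column x_2 is ≤ 0, so increasing x_2 is unbounded.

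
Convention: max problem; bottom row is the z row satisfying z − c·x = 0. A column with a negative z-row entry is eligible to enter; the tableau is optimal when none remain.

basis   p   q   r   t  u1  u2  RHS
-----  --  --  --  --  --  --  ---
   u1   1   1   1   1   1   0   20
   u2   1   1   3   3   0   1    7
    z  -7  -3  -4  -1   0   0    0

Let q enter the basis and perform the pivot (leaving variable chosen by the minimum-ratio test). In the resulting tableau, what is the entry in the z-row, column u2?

Ratio test on column q — row 1: 20/1 = 20; row 2: 7/1 = 7. Minimum is 7 at row 2 (u2 leaves); pivot element 1.
Divide row 2 by 1; eliminate column q from the other rows.
z-row update in column u2: 0 − (-3)·1 = 3.

3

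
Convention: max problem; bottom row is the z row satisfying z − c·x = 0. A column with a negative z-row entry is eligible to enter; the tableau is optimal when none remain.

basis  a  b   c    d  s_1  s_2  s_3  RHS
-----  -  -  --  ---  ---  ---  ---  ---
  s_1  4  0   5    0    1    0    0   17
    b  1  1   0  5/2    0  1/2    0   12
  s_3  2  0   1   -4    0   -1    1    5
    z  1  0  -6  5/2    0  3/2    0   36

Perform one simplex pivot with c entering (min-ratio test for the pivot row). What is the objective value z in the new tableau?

Ratio test on column c — row 1: 17/5 = 17/5; row 2: entry 0 ≤ 0; row 3: 5/1 = 5. Minimum is 17/5 at row 1 (s_1 leaves); pivot element 5.
Pivot on row 1; the z-row RHS becomes 36 − (-6)·(17/5) = 282/5.

282/5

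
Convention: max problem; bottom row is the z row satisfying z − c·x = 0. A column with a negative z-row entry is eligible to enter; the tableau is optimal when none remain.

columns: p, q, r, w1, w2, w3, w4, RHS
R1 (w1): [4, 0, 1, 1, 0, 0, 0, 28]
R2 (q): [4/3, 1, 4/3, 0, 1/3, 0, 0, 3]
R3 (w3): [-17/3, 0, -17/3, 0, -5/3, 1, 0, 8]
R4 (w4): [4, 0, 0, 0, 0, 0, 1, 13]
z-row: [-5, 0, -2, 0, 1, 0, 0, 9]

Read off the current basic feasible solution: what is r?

r is not in the basis, so in the current basic feasible solution r = 0.

0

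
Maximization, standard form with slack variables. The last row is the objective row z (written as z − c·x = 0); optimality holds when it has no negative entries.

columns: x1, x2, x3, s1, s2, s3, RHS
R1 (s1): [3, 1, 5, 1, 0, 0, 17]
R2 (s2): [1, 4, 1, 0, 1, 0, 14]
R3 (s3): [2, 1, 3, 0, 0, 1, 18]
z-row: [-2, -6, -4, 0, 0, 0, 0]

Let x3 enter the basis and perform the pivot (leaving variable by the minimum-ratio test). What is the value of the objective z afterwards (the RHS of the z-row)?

Ratio test on column x3 — row 1: 17/5 = 17/5; row 2: 14/1 = 14; row 3: 18/3 = 6. Minimum is 17/5 at row 1 (s1 leaves); pivot element 5.
Pivot on row 1; the z-row RHS becomes 0 − (-4)·(17/5) = 68/5.

68/5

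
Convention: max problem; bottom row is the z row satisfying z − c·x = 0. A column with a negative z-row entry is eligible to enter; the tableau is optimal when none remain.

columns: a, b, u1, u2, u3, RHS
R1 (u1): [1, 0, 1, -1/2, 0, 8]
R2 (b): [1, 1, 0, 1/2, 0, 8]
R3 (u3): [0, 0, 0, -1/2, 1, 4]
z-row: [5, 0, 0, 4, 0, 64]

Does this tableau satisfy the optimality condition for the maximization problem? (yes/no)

Every z-row coefficient is ≥ 0, so the tableau is optimal.

yes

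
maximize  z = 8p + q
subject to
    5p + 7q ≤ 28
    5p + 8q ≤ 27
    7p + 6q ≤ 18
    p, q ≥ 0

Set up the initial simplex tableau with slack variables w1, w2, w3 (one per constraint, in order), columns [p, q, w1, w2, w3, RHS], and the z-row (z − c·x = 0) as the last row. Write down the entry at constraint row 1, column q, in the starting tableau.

Constraint 1 has coefficient 7 on q.

7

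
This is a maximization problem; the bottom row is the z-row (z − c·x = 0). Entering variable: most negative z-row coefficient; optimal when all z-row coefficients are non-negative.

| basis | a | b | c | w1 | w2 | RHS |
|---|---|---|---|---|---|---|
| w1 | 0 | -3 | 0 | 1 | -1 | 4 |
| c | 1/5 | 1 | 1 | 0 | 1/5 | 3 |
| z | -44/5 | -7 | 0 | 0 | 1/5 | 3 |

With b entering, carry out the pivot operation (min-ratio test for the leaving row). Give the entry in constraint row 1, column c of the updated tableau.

Ratio test on column b — row 1: entry -3 ≤ 0; row 2: 3/1 = 3. Minimum is 3 at row 2 (c leaves); pivot element 1.
Divide row 2 by 1; eliminate column b from the other rows.
Row 1 update in column c: 0 − (-3)·1 = 3.

3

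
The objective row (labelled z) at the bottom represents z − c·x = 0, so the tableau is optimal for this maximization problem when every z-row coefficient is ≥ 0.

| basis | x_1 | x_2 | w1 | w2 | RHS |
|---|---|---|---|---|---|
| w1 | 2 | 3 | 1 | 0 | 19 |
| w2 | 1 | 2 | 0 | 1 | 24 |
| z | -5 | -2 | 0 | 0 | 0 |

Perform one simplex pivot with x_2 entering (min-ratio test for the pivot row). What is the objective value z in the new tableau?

Ratio test on column x_2 — row 1: 19/3 = 19/3; row 2: 24/2 = 12. Minimum is 19/3 at row 1 (w1 leaves); pivot element 3.
Pivot on row 1; the z-row RHS becomes 0 − (-2)·(19/3) = 38/3.

38/3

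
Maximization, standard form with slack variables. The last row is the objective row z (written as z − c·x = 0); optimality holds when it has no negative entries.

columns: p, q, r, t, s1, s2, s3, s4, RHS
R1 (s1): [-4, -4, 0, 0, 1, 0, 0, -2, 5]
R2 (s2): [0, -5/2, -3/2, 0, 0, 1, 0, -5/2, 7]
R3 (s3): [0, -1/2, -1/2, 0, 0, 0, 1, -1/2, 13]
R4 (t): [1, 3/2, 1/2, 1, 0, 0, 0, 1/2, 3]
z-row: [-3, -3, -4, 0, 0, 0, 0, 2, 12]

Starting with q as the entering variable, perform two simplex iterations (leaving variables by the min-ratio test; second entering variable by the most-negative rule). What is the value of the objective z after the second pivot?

Ratio test on column q — row 1: entry -4 ≤ 0; row 2: entry -5/2 ≤ 0; row 3: entry -1/2 ≤ 0; row 4: 3/(3/2) = 2. Minimum is 2 at row 4 (t leaves); pivot element 3/2.
Pivot on row 4; the z-row RHS becomes 12 − (-3)·2 = 18.
Next entering variable (most negative z-row entry -3): r.
Ratio test on column r — row 1: 13/(4/3) = 39/4; row 2: entry -2/3 ≤ 0; row 3: entry -1/3 ≤ 0; row 4: 2/(1/3) = 6. Minimum is 6 at row 4 (q leaves); pivot element 1/3.
After the second pivot the z-row RHS is 18 − (-3)·6 = 36.

36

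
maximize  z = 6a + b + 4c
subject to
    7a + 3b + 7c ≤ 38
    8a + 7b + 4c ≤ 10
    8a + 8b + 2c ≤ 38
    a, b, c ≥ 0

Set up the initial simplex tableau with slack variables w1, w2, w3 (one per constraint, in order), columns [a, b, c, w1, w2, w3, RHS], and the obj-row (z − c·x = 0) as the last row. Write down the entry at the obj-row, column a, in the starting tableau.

-6

The obj-row carries the negated objective coefficients: the a entry is -6.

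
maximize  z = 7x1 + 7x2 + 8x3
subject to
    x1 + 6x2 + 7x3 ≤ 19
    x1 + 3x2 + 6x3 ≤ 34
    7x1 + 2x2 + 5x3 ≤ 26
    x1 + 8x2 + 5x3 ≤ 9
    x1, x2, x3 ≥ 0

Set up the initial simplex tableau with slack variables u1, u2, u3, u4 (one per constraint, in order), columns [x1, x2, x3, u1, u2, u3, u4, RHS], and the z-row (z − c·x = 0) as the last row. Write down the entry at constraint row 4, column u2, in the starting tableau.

0

Slack u2 belongs to constraint 2; its column is the unit vector e_2, so the entry in row 4 is 0.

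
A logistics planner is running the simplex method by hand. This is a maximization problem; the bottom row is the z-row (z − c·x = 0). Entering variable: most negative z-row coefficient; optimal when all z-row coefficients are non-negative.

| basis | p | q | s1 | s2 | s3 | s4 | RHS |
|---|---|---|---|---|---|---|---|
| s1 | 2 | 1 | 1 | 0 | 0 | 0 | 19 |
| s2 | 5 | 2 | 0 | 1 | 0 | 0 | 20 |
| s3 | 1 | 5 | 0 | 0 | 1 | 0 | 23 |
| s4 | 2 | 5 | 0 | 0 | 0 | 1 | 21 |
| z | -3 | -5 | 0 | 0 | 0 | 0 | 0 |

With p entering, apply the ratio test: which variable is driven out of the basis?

s2

Column p entries and ratios — s1: 19/2 = 19/2; s2: 20/5 = 4; s3: 23/1 = 23; s4: 21/2 = 21/2.
Smallest ratio is 4 in the row of s2, so s2 leaves.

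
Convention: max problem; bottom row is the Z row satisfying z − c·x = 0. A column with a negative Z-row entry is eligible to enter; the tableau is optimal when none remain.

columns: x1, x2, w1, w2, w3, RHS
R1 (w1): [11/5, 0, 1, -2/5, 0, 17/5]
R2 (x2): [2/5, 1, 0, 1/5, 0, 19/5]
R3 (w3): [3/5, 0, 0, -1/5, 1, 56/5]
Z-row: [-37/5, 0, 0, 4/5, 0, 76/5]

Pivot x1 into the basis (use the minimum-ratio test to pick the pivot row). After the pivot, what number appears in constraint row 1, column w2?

-2/11

Ratio test on column x1 — row 1: (17/5)/(11/5) = 17/11; row 2: (19/5)/(2/5) = 19/2; row 3: (56/5)/(3/5) = 56/3. Minimum is 17/11 at row 1 (w1 leaves); pivot element 11/5.
Divide row 1 by 11/5; eliminate column x1 from the other rows.
In the new row 1, the w2 entry is the old entry divided by the pivot: (-2/5)/(11/5) = -2/11.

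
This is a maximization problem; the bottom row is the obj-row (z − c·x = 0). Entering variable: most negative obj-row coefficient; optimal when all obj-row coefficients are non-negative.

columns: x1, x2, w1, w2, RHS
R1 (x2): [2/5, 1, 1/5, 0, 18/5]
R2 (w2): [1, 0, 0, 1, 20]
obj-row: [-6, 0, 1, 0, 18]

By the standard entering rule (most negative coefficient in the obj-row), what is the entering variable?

x1

Negative obj-row entries: x1: -6.
The most negative is -6 in column x1, so x1 enters.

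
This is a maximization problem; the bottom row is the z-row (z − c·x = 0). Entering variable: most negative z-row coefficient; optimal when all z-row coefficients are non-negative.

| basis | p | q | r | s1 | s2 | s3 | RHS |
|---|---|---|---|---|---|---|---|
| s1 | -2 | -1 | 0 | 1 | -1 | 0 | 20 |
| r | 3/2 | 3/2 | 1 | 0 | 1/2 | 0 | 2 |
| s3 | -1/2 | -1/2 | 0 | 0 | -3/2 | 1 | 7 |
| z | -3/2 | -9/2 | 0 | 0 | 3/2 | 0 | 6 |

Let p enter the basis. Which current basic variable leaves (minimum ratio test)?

r

Column p entries and ratios — s1: -2 ≤ 0, skip; r: 2/(3/2) = 4/3; s3: -1/2 ≤ 0, skip.
Smallest ratio is 4/3 in the row of r, so r leaves.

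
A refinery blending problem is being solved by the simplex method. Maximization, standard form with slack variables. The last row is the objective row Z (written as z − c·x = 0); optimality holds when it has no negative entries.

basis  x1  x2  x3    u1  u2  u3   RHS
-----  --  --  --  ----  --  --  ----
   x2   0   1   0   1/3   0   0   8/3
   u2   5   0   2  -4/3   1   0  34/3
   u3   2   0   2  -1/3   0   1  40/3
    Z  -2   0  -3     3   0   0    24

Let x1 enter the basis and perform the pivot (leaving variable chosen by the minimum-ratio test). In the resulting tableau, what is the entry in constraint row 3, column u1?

Ratio test on column x1 — row 1: entry 0 ≤ 0; row 2: (34/3)/5 = 34/15; row 3: (40/3)/2 = 20/3. Minimum is 34/15 at row 2 (u2 leaves); pivot element 5.
Divide row 2 by 5; eliminate column x1 from the other rows.
Row 3 update in column u1: -1/3 − 2·(-4/15) = 1/5.

1/5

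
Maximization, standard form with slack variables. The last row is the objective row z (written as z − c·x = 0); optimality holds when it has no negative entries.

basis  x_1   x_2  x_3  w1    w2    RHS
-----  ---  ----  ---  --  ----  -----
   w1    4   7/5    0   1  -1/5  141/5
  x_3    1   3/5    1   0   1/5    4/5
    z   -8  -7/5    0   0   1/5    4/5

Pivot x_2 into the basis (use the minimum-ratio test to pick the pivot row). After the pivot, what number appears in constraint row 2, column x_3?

5/3

Ratio test on column x_2 — row 1: (141/5)/(7/5) = 141/7; row 2: (4/5)/(3/5) = 4/3. Minimum is 4/3 at row 2 (x_3 leaves); pivot element 3/5.
Divide row 2 by 3/5; eliminate column x_2 from the other rows.
In the new row 2, the x_3 entry is the old entry divided by the pivot: 1/(3/5) = 5/3.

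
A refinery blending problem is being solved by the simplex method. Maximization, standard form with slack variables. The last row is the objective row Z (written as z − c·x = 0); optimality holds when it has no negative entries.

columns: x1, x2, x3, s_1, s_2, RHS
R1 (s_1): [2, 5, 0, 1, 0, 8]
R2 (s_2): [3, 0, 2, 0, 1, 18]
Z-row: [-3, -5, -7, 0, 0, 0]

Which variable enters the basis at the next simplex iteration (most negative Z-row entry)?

x3

Negative Z-row entries: x1: -3, x2: -5, x3: -7.
The most negative is -7 in column x3, so x3 enters.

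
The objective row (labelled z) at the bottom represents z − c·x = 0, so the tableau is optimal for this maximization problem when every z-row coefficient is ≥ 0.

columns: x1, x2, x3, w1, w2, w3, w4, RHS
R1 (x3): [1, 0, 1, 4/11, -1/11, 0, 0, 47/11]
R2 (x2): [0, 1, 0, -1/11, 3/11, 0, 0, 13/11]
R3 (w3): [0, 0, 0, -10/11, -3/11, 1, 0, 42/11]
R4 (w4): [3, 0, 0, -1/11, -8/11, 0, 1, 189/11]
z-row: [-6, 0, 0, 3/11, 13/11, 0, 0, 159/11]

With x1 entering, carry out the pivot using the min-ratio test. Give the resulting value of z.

441/11

Ratio test on column x1 — row 1: (47/11)/1 = 47/11; row 2: entry 0 ≤ 0; row 3: entry 0 ≤ 0; row 4: (189/11)/3 = 63/11. Minimum is 47/11 at row 1 (x3 leaves); pivot element 1.
Pivot on row 1; the z-row RHS becomes 159/11 − (-6)·(47/11) = 441/11.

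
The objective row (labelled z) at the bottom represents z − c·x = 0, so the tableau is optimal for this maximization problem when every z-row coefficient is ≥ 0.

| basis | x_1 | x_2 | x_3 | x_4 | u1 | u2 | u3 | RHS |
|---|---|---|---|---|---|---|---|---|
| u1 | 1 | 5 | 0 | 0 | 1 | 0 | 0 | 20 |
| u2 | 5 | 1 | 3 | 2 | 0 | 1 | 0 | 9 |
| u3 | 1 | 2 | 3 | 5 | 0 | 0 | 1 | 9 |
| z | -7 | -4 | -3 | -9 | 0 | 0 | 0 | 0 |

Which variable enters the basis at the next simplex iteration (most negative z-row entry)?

x_4

Negative z-row entries: x_1: -7, x_2: -4, x_3: -3, x_4: -9.
The most negative is -9 in column x_4, so x_4 enters.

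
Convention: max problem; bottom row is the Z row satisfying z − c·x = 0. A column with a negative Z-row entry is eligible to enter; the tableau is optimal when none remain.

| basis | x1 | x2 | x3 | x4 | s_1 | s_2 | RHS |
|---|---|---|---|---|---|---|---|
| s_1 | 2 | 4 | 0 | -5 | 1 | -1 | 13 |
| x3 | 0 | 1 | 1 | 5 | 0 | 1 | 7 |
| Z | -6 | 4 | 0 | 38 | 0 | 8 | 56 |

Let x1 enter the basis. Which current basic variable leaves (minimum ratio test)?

Column x1 entries and ratios — s_1: 13/2 = 13/2; x3: 0 ≤ 0, skip.
Smallest ratio is 13/2 in the row of s_1, so s_1 leaves.

s_1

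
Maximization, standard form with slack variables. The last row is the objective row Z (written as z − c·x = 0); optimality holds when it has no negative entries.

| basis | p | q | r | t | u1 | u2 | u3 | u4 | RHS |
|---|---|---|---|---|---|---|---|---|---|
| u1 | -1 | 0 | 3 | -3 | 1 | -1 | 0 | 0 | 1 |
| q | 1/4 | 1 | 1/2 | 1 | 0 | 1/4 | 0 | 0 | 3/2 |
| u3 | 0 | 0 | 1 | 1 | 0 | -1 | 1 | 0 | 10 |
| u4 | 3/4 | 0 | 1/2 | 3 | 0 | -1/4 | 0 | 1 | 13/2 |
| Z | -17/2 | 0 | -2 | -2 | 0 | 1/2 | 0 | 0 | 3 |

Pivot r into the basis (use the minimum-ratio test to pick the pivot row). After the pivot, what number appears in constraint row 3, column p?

1/3

Ratio test on column r — row 1: 1/3 = 1/3; row 2: (3/2)/(1/2) = 3; row 3: 10/1 = 10; row 4: (13/2)/(1/2) = 13. Minimum is 1/3 at row 1 (u1 leaves); pivot element 3.
Divide row 1 by 3; eliminate column r from the other rows.
Row 3 update in column p: 0 − 1·(-1/3) = 1/3.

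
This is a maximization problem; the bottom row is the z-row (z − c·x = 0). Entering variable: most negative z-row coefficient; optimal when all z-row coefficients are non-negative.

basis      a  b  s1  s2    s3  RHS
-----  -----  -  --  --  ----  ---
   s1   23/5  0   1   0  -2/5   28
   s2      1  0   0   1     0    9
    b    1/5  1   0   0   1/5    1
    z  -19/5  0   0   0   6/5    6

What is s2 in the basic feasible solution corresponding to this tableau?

s2 is basic (row 2); its value is the RHS of that row, 9.

9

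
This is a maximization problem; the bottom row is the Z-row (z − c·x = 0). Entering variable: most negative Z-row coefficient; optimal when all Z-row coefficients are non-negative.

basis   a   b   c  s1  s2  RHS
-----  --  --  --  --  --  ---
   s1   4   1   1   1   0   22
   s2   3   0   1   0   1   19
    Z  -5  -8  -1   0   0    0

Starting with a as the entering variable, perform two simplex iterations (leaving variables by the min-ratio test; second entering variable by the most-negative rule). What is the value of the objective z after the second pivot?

176

Ratio test on column a — row 1: 22/4 = 11/2; row 2: 19/3 = 19/3. Minimum is 11/2 at row 1 (s1 leaves); pivot element 4.
Pivot on row 1; the Z-row RHS becomes 0 − (-5)·(11/2) = 55/2.
Next entering variable (most negative Z-row entry -27/4): b.
Ratio test on column b — row 1: (11/2)/(1/4) = 22; row 2: entry -3/4 ≤ 0. Minimum is 22 at row 1 (a leaves); pivot element 1/4.
After the second pivot the Z-row RHS is 55/2 − (-27/4)·22 = 176.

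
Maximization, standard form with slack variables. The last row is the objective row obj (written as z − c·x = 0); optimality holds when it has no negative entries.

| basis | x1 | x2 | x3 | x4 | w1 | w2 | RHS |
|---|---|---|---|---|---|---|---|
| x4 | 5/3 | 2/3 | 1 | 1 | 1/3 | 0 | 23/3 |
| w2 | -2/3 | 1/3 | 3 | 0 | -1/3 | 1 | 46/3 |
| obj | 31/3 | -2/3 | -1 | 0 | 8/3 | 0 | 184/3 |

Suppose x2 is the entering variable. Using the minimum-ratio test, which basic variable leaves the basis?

Column x2 entries and ratios — x4: (23/3)/(2/3) = 23/2; w2: (46/3)/(1/3) = 46.
Smallest ratio is 23/2 in the row of x4, so x4 leaves.

x4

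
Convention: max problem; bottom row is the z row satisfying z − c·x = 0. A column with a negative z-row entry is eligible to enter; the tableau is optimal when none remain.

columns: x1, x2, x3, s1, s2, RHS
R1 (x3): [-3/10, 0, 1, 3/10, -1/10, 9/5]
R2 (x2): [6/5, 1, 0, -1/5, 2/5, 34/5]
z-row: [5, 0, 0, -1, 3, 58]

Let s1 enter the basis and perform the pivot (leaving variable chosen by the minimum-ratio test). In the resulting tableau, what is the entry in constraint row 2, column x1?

Ratio test on column s1 — row 1: (9/5)/(3/10) = 6; row 2: entry -1/5 ≤ 0. Minimum is 6 at row 1 (x3 leaves); pivot element 3/10.
Divide row 1 by 3/10; eliminate column s1 from the other rows.
Row 2 update in column x1: 6/5 − (-1/5)·(-1) = 1.

1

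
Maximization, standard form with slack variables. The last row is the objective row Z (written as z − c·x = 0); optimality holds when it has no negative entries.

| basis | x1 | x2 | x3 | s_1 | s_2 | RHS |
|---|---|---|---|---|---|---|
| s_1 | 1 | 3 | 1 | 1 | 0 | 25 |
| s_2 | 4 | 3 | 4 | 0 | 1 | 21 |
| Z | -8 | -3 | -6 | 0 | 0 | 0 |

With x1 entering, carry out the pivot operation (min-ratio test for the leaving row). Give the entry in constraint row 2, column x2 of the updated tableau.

3/4

Ratio test on column x1 — row 1: 25/1 = 25; row 2: 21/4 = 21/4. Minimum is 21/4 at row 2 (s_2 leaves); pivot element 4.
Divide row 2 by 4; eliminate column x1 from the other rows.
In the new row 2, the x2 entry is the old entry divided by the pivot: 3/4 = 3/4.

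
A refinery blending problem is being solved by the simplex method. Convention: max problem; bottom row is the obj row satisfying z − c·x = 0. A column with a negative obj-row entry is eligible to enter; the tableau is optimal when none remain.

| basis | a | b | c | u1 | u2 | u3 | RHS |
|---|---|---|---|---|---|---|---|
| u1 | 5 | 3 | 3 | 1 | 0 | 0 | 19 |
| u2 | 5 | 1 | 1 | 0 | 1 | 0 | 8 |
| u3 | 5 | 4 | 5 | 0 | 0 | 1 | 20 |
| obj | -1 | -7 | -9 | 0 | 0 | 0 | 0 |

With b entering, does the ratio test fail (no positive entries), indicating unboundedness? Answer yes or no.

Column b has positive entries in row(s) 1, 2, 3, so the ratio test bounds it — not unbounded.

no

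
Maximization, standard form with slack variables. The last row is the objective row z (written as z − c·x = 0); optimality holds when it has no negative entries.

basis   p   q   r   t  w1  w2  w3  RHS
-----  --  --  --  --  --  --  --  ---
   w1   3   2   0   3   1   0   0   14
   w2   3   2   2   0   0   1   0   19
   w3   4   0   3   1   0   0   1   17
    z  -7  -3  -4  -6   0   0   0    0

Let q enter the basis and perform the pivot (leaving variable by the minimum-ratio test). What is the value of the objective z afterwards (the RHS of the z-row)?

21

Ratio test on column q — row 1: 14/2 = 7; row 2: 19/2 = 19/2; row 3: entry 0 ≤ 0. Minimum is 7 at row 1 (w1 leaves); pivot element 2.
Pivot on row 1; the z-row RHS becomes 0 − (-3)·7 = 21.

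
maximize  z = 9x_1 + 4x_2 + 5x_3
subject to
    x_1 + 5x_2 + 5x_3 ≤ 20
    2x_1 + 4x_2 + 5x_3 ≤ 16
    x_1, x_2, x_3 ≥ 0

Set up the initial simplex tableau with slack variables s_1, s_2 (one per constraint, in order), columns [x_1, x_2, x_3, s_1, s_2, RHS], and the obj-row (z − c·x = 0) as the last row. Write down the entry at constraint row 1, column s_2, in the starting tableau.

Slack s_2 belongs to constraint 2; its column is the unit vector e_2, so the entry in row 1 is 0.

0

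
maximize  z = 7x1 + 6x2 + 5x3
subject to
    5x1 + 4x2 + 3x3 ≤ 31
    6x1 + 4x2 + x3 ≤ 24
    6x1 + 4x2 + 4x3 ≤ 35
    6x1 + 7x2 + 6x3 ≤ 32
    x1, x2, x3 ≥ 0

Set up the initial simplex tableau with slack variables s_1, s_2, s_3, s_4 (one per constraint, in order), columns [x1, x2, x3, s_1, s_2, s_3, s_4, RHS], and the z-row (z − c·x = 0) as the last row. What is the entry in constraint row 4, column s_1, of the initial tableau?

0

Slack s_1 belongs to constraint 1; its column is the unit vector e_1, so the entry in row 4 is 0.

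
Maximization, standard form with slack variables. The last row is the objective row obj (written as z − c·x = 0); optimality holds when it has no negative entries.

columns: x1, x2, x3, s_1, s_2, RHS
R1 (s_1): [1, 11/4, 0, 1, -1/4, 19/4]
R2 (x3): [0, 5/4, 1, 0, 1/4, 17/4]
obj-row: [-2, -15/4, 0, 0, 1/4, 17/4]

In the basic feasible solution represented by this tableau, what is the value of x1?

0

x1 is not in the basis, so in the current basic feasible solution x1 = 0.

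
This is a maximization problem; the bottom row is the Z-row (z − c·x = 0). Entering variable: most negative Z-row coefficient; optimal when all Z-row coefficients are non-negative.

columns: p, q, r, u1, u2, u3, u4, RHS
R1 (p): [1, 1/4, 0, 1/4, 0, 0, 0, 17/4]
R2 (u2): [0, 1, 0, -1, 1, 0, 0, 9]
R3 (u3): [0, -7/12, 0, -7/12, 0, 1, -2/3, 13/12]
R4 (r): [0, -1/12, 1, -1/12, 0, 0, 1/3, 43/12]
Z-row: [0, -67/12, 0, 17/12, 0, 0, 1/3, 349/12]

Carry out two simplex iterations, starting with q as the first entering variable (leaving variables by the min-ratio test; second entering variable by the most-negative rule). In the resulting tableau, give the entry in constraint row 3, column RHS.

11

Ratio test on column q — row 1: (17/4)/(1/4) = 17; row 2: 9/1 = 9; row 3: entry -7/12 ≤ 0; row 4: entry -1/12 ≤ 0. Minimum is 9 at row 2 (u2 leaves); pivot element 1.
Divide row 2 by 1; eliminate column q from the other rows.
Second iteration: most negative Z-row entry is -25/6 in column u1, so u1 enters.
Ratio test on column u1 — row 1: 2/(1/2) = 4; row 2: entry -1 ≤ 0; row 3: entry -7/6 ≤ 0; row 4: entry -1/6 ≤ 0. Minimum is 4 at row 1 (p leaves); pivot element 1/2.
Divide row 1 by 1/2; eliminate column u1 from the other rows.
After both pivots, the entry at constraint row 3, column RHS is 11.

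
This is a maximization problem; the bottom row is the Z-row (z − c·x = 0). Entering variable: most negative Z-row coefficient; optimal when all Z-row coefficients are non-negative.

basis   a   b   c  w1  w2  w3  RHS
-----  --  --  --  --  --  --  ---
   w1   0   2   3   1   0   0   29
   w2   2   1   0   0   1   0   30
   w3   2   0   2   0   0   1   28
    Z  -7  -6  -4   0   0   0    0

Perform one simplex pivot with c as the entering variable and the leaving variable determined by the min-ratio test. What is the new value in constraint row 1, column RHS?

Ratio test on column c — row 1: 29/3 = 29/3; row 2: entry 0 ≤ 0; row 3: 28/2 = 14. Minimum is 29/3 at row 1 (w1 leaves); pivot element 3.
Divide row 1 by 3; eliminate column c from the other rows.
In the new row 1, the RHS entry is the old entry divided by the pivot: 29/3 = 29/3.

29/3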